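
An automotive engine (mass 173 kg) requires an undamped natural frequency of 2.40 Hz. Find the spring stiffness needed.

39300 N/m

ω_n = 2πf_n = 2π × 2.40 = 15.08 rad/s.
k = m·ω_n² = 173 × 15.08² = 173 × 227.4 = 39340 N/m.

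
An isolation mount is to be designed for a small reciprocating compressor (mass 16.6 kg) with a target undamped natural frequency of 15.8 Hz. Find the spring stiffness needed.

ω_n = 2πf_n = 2π × 15.8 = 99.27 rad/s.
k = m·ω_n² = 16.6 × 99.27² = 16.6 × 9855 = 163600 N/m.

164000 N/m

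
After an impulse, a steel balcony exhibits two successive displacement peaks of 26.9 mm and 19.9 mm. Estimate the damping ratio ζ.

Logarithmic decrement δ = (1/n)·ln(x₀/x_n) = (1/1)·ln(26.9/19.9) = (1/1)·ln(1.352) = 0.3014.
ζ = δ/√(4π² + δ²) = 0.3014/√(39.48 + 0.0908) = 0.3014/6.290 = 0.04792.

0.0479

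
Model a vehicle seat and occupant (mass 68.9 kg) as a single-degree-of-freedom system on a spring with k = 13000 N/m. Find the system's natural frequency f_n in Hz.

2.19 Hz

ω_n = √(k/m) = √(13000/68.9) = √188.7 = 13.74 rad/s.
f_n = ω_n/(2π) = 13.74/6.283 = 2.186 Hz.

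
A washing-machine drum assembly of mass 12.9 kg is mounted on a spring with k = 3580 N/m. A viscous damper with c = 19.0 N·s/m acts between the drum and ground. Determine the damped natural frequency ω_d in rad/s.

16.6 rad/s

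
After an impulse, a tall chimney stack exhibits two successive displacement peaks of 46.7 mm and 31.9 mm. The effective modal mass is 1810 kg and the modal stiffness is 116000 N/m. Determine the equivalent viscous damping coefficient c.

Logarithmic decrement δ = (1/n)·ln(x₀/x_n) = (1/1)·ln(46.7/31.9) = (1/1)·ln(1.464) = 0.3811.
ζ = δ/√(4π² + δ²) = 0.3811/√(39.48 + 0.145) = 0.3811/6.295 = 0.06055.
c = ζ · 2√(km) = 0.06055 × 2√(116000 × 1810) = 0.06055 × 28980 = 1755 N·s/m.

1750 N·s/m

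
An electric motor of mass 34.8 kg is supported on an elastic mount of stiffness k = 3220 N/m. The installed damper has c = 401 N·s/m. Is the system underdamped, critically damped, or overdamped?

c_c = 2√(k·m) = 669.5 N·s/m; ζ = c/c_c = 401/669.5 = 0.599.
Since ζ < 1 the system is underdamped.

underdamped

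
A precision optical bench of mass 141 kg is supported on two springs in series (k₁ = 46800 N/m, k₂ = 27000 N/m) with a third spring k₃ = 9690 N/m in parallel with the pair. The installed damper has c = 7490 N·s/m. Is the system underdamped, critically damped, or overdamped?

overdamped

Series pair: k_s = k₁k₂/(k₁+k₂) = (46800)(27000)/(46800 + 27000) = 17120 N/m. In parallel with k₃: k_eq = 17120 + 9690 = 26810 N/m.
c_c = 2√(k_eq·m) = 3889 N·s/m; ζ = c/c_c = 7490/3889 = 1.93.
Since ζ > 1 the system is overdamped.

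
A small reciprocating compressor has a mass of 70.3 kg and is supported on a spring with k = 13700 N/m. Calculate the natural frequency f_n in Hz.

2.22 Hz

ω_n = √(k/m) = √(13700/70.3) = √194.9 = 13.96 rad/s.
f_n = ω_n/(2π) = 13.96/6.283 = 2.222 Hz.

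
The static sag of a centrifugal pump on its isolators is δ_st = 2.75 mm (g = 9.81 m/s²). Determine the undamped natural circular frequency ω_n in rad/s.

59.7 rad/s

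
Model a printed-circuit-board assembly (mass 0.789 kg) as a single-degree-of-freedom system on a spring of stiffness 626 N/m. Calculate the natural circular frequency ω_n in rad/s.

28.2 rad/s

ω_n = √(k/m) = √(626.0/0.789) = √793.4 = 28.17 rad/s.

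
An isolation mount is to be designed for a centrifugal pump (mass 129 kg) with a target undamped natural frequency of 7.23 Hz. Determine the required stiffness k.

266000 N/m

ω_n = 2πf_n = 2π × 7.23 = 45.43 rad/s.
k = m·ω_n² = 129 × 45.43² = 129 × 2064 = 266200 N/m.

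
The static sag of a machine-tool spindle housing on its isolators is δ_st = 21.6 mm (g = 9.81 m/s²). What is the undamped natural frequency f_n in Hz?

3.39 Hz

ω_n = √(g/δ_st) = √(9.81/0.0216) = √454.2 = 21.31 rad/s.
f_n = ω_n/(2π) = 21.31/6.283 = 3.392 Hz.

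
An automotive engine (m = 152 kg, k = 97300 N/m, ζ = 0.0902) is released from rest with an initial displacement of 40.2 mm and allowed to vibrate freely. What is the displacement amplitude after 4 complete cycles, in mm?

Logarithmic decrement δ = 2πζ/√(1 − ζ²) = 2π × 0.09020/√(1 − 0.00814) = 0.5691.
After n cycles, x_n/x₀ = e^(−nδ), so x_4 = 40.2 × e^(−4 × 0.5691) = 40.2 × 0.1027 = 4.127 mm.

4.13 mm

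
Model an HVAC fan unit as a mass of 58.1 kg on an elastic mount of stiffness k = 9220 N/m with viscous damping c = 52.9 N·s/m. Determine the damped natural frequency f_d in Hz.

2.00 Hz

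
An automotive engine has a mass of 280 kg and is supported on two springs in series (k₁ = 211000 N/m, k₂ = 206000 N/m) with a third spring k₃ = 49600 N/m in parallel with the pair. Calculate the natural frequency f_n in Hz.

Series pair: k_s = k₁k₂/(k₁+k₂) = (211000)(206000)/(211000 + 206000) = 104200 N/m. In parallel with k₃: k_eq = 104200 + 49600 = 153800 N/m.
ω_n = √(k_eq/m) = √(153800/280) = √549.4 = 23.44 rad/s.
f_n = ω_n/(2π) = 23.44/6.283 = 3.731 Hz.

3.73 Hz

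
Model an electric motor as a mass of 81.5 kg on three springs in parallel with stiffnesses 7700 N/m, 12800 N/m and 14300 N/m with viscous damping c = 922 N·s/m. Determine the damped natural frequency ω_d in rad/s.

19.9 rad/s

Parallel springs add: k_eq = 7700 + 12800 + 14300 = 34800 N/m.
ω_n = √(k_eq/m) = √(34800/81.5) = 20.66 rad/s.
Critical damping c_c = 2√(k_eq·m) = 2√(34800 × 81.5) = 3368 N·s/m, so ζ = c/c_c = 922/3368 = 0.2737.
ω_d = ω_n√(1 − ζ²) = 20.66 × √(1 − 0.0749) = 19.87 rad/s.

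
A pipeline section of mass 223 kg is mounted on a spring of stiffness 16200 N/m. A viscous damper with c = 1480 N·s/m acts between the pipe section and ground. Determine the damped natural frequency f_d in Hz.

ω_n = √(k/m) = √(16200/223) = 8.523 rad/s.
Critical damping c_c = 2√(k·m) = 2√(16200 × 223) = 3801 N·s/m, so ζ = c/c_c = 1480/3801 = 0.3893.
ω_d = ω_n√(1 − ζ²) = 8.523 × √(1 − 0.152) = 7.851 rad/s.
f_d = ω_d/(2π) = 1.249 Hz.

1.25 Hz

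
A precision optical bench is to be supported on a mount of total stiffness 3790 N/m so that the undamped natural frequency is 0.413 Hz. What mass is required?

ω_n = 2πf_n = 2π × 0.413 = 2.595 rad/s.
m = k/ω_n² = 3790/2.595² = 3790/6.734 = 562.8 kg.

563 kg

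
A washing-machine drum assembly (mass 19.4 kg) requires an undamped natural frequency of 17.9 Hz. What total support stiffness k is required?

245000 N/m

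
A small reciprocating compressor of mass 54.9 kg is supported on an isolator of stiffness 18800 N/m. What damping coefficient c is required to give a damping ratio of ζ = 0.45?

c_c = 2√(k·m) = 2√(18800 × 54.9) = 2032 N·s/m.
c = ζ·c_c = 0.45 × 2032 = 914.3 N·s/m.

914 N·s/m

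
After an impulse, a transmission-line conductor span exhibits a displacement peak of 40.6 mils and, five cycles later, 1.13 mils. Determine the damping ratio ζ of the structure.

Logarithmic decrement δ = (1/n)·ln(x₀/x_n) = (1/5)·ln(40.6/1.13) = (1/5)·ln(35.93) = 0.7163.
ζ = δ/√(4π² + δ²) = 0.7163/√(39.48 + 0.513) = 0.7163/6.324 = 0.1133.

0.113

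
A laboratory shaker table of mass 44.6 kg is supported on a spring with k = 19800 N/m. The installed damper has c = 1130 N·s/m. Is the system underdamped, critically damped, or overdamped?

underdamped

c_c = 2√(k·m) = 1879 N·s/m; ζ = c/c_c = 1130/1879 = 0.601.
Since ζ < 1 the system is underdamped.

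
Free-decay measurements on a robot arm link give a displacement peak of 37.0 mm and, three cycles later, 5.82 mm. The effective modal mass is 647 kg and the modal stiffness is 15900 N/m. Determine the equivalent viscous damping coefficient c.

Logarithmic decrement δ = (1/n)·ln(x₀/x_n) = (1/3)·ln(37.0/5.82) = (1/3)·ln(6.357) = 0.6165.
ζ = δ/√(4π² + δ²) = 0.6165/√(39.48 + 0.380) = 0.6165/6.313 = 0.09766.
c = ζ · 2√(km) = 0.09766 × 2√(15900 × 647) = 0.09766 × 6415 = 626.4 N·s/m.

626 N·s/m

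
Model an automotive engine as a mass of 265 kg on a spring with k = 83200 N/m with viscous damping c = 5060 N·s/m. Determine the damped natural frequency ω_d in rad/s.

14.9 rad/s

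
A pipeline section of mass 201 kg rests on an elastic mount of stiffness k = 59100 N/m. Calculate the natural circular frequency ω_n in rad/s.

17.1 rad/s

ω_n = √(k/m) = √(59100/201) = √294.0 = 17.15 rad/s.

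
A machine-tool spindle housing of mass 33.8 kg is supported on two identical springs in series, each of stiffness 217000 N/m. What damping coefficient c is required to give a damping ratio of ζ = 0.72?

2760 N·s/m

Series springs: 1/k_eq = 2/217000, so k_eq = 217000/2 = 108500 N/m.
c_c = 2√(k_eq·m) = 2√(108500 × 33.8) = 3830 N·s/m.
c = ζ·c_c = 0.72 × 3830 = 2758 N·s/m.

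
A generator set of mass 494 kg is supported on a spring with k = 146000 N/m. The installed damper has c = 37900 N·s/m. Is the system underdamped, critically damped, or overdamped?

overdamped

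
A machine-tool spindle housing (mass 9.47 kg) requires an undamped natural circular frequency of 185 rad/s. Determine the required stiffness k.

324000 N/m

k = m·ω_n² = 9.47 × 185.0² = 9.47 × 34220 = 324100 N/m.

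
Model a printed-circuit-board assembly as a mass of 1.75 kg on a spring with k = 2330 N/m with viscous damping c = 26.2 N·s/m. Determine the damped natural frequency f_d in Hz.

ω_n = √(k/m) = √(2330/1.75) = 36.49 rad/s.
Critical damping c_c = 2√(k·m) = 2√(2330 × 1.75) = 127.7 N·s/m, so ζ = c/c_c = 26.2/127.7 = 0.2052.
ω_d = ω_n√(1 − ζ²) = 36.49 × √(1 − 0.0421) = 35.71 rad/s.
f_d = ω_d/(2π) = 5.684 Hz.

5.68 Hz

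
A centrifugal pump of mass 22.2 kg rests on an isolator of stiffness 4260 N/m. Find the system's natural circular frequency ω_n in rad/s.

ω_n = √(k/m) = √(4260/22.2) = √191.9 = 13.85 rad/s.

13.9 rad/s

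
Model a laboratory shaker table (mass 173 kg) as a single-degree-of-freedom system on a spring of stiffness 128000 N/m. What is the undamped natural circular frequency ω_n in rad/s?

27.2 rad/s

ω_n = √(k/m) = √(128000/173) = √739.9 = 27.20 rad/s.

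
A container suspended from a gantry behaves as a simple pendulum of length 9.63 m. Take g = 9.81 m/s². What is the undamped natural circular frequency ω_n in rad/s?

For a simple pendulum ω_n = √(g/L) = √(9.81/9.63) = √1.019 = 1.009 rad/s.

1.01 rad/s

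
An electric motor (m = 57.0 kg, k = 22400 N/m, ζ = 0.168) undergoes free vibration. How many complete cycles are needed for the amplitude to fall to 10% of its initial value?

3 cycles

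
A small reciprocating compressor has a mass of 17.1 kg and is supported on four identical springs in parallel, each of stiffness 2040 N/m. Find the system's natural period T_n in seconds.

Parallel springs add: k_eq = 4 × 2040 = 8160 N/m.
ω_n = √(k_eq/m) = √(8160/17.1) = √477.2 = 21.84 rad/s.
T_n = 2π/ω_n = 6.283/21.84 = 0.2876 s.

0.288 s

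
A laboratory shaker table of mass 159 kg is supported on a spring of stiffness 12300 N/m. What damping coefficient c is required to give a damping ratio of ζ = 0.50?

1400 N·s/m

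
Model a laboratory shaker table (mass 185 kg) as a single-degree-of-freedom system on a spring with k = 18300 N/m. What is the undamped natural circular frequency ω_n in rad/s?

9.95 rad/s

ω_n = √(k/m) = √(18300/185) = √98.92 = 9.946 rad/s.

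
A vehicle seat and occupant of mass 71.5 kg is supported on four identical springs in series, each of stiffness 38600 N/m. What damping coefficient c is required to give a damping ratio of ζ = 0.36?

598 N·s/m

Series springs: 1/k_eq = 4/38600, so k_eq = 38600/4 = 9650 N/m.
c_c = 2√(k_eq·m) = 2√(9650 × 71.5) = 1661 N·s/m.
c = ζ·c_c = 0.36 × 1661 = 598.1 N·s/m.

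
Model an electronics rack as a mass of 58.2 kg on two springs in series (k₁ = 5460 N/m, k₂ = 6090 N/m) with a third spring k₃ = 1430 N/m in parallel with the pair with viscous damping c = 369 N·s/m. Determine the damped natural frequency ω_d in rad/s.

8.00 rad/s

Series pair: k_s = k₁k₂/(k₁+k₂) = (5460)(6090)/(5460 + 6090) = 2879 N/m. In parallel with k₃: k_eq = 2879 + 1430 = 4309 N/m.
ω_n = √(k_eq/m) = √(4309/58.2) = 8.604 rad/s.
Critical damping c_c = 2√(k_eq·m) = 2√(4309 × 58.2) = 1002 N·s/m, so ζ = c/c_c = 369/1002 = 0.3684.
ω_d = ω_n√(1 − ζ²) = 8.604 × √(1 − 0.136) = 7.999 rad/s.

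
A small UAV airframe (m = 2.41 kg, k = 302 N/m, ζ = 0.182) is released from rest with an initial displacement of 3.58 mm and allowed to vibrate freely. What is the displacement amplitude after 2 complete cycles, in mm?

0.350 mm

Logarithmic decrement δ = 2πζ/√(1 − ζ²) = 2π × 0.1820/√(1 − 0.0331) = 1.163.
After n cycles, x_n/x₀ = e^(−nδ), so x_2 = 3.58 × e^(−2 × 1.163) = 3.58 × 0.09769 = 0.3497 mm.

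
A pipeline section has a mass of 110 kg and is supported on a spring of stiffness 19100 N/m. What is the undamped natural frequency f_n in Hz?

ω_n = √(k/m) = √(19100/110) = √173.6 = 13.18 rad/s.
f_n = ω_n/(2π) = 13.18/6.283 = 2.097 Hz.

2.10 Hz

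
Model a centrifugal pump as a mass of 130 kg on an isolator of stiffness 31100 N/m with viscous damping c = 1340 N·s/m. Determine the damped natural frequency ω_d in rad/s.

14.6 rad/s

ω_n = √(k/m) = √(31100/130) = 15.47 rad/s.
Critical damping c_c = 2√(k·m) = 2√(31100 × 130) = 4021 N·s/m, so ζ = c/c_c = 1340/4021 = 0.3332.
ω_d = ω_n√(1 − ζ²) = 15.47 × √(1 − 0.111) = 14.58 rad/s.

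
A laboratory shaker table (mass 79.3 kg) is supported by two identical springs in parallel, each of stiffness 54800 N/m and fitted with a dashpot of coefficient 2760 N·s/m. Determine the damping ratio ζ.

Parallel springs add: k_eq = 2 × 54800 = 109600 N/m.
ω_n = √(k_eq/m) = √(109600/79.3) = 37.18 rad/s.
Critical damping c_c = 2√(k_eq·m) = 2√(109600 × 79.3) = 5896 N·s/m, so ζ = c/c_c = 2760/5896 = 0.4681.

0.468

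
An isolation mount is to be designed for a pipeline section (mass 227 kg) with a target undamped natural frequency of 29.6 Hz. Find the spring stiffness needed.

7850000 N/m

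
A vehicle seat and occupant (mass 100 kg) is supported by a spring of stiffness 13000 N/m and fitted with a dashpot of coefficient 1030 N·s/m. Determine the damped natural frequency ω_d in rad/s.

10.2 rad/s

ω_n = √(k/m) = √(13000/100) = 11.40 rad/s.
Critical damping c_c = 2√(k·m) = 2√(13000 × 100) = 2280 N·s/m, so ζ = c/c_c = 1030/2280 = 0.4517.
ω_d = ω_n√(1 − ζ²) = 11.40 × √(1 − 0.204) = 10.17 rad/s.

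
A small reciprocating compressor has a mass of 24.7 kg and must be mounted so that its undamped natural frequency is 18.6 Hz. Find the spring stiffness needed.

ω_n = 2πf_n = 2π × 18.6 = 116.9 rad/s.
k = m·ω_n² = 24.7 × 116.9² = 24.7 × 13660 = 337400 N/m.

337000 N/m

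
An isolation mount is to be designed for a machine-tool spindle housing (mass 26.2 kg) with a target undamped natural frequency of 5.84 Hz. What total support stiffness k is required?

35300 N/m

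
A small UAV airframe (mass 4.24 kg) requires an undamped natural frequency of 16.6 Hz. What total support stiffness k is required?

46100 N/m

ω_n = 2πf_n = 2π × 16.6 = 104.3 rad/s.
k = m·ω_n² = 4.24 × 104.3² = 4.24 × 10880 = 46130 N/m.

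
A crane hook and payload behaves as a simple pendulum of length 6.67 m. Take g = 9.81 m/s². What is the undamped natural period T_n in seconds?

For a simple pendulum ω_n = √(g/L) = √(9.81/6.67) = √1.471 = 1.213 rad/s.
T_n = 2π/ω_n = 6.283/1.213 = 5.181 s.

5.18 s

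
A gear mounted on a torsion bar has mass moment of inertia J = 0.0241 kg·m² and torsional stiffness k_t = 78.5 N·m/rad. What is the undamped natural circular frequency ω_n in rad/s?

ω_n = √(k_t/J) = √(78.5/0.0241) = √3257 = 57.07 rad/s.

57.1 rad/s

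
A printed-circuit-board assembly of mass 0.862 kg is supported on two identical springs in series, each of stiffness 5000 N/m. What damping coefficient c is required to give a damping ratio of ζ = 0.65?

Series springs: 1/k_eq = 2/5000, so k_eq = 5000/2 = 2500 N/m.
c_c = 2√(k_eq·m) = 2√(2500 × 0.862) = 92.84 N·s/m.
c = ζ·c_c = 0.65 × 92.84 = 60.35 N·s/m.

60.3 N·s/m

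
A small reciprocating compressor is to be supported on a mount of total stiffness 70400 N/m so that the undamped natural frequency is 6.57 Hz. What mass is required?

ω_n = 2πf_n = 2π × 6.57 = 41.28 rad/s.
m = k/ω_n² = 70400/41.28² = 70400/1704 = 41.31 kg.

41.3 kg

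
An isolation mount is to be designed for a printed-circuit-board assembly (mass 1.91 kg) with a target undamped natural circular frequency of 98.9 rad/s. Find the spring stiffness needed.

18700 N/m

k = m·ω_n² = 1.91 × 98.90² = 1.91 × 9781 = 18680 N/m.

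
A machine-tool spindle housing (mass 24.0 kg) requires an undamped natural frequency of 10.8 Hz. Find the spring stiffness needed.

111000 N/m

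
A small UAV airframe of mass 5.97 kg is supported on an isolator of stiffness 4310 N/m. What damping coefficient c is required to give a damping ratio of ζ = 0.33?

c_c = 2√(k·m) = 2√(4310 × 5.97) = 320.8 N·s/m.
c = ζ·c_c = 0.33 × 320.8 = 105.9 N·s/m.

106 N·s/m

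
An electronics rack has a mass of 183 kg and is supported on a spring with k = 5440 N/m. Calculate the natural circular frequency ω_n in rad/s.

5.45 rad/s

ω_n = √(k/m) = √(5440/183) = √29.73 = 5.452 rad/s.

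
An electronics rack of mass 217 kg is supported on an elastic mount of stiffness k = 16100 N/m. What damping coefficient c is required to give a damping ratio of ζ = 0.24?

897 N·s/m

c_c = 2√(k·m) = 2√(16100 × 217) = 3738 N·s/m.
c = ζ·c_c = 0.24 × 3738 = 897.2 N·s/m.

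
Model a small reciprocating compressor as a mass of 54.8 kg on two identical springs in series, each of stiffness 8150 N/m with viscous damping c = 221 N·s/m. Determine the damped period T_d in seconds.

Series springs: 1/k_eq = 2/8150, so k_eq = 8150/2 = 4075 N/m.
ω_n = √(k_eq/m) = √(4075/54.8) = 8.623 rad/s.
Critical damping c_c = 2√(k_eq·m) = 2√(4075 × 54.8) = 945.1 N·s/m, so ζ = c/c_c = 221/945.1 = 0.2338.
ω_d = ω_n√(1 − ζ²) = 8.623 × √(1 − 0.0547) = 8.384 rad/s.
T_d = 2π/ω_d = 0.7494 s.

0.749 s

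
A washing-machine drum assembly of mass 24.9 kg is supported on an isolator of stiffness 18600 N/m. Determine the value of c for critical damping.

1360 N·s/m

c_c = 2√(k·m) = 2√(18600 × 24.9) = 2 × 680.5 = 1361 N·s/m.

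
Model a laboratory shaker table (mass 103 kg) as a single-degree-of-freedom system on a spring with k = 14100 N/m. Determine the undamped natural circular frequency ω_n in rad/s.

11.7 rad/s

ω_n = √(k/m) = √(14100/103) = √136.9 = 11.70 rad/s.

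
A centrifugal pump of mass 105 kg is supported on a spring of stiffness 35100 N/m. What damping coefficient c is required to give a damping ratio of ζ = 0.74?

c_c = 2√(k·m) = 2√(35100 × 105) = 3840 N·s/m.
c = ζ·c_c = 0.74 × 3840 = 2841 N·s/m.

2840 N·s/m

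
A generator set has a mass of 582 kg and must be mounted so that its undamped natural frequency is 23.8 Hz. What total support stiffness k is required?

13000000 N/m

ω_n = 2πf_n = 2π × 23.8 = 149.5 rad/s.
k = m·ω_n² = 582 × 149.5² = 582 × 22360 = 13010000 N/m.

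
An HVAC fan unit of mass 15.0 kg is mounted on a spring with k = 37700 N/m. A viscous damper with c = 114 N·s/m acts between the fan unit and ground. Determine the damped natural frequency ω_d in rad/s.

ω_n = √(k/m) = √(37700/15.0) = 50.13 rad/s.
Critical damping c_c = 2√(k·m) = 2√(37700 × 15.0) = 1504 N·s/m, so ζ = c/c_c = 114/1504 = 0.07580.
ω_d = ω_n√(1 − ζ²) = 50.13 × √(1 − 0.00575) = 49.99 rad/s.

50.0 rad/s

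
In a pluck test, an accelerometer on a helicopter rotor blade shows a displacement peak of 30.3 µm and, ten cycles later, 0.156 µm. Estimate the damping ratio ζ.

0.0836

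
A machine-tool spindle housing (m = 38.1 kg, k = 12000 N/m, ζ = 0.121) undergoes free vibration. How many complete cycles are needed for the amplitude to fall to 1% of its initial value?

Logarithmic decrement δ = 2πζ/√(1 − ζ²) = 2π × 0.1210/√(1 − 0.0146) = 0.7659.
x_n/x₀ = e^(−nδ) ≤ 0.01; take ln: n ≥ ln(1/0.01)/δ = 4.605/0.7659 = 6.013.
So 7 complete cycles are required.

7 cycles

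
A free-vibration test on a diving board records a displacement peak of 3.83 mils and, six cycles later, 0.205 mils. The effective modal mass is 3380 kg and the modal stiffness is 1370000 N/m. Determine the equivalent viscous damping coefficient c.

10500 N·s/m

Logarithmic decrement δ = (1/n)·ln(x₀/x_n) = (1/6)·ln(3.83/0.205) = (1/6)·ln(18.68) = 0.4879.
ζ = δ/√(4π² + δ²) = 0.4879/√(39.48 + 0.238) = 0.4879/6.302 = 0.07742.
c = ζ · 2√(km) = 0.07742 × 2√(1370000 × 3380) = 0.07742 × 136100 = 10540 N·s/m.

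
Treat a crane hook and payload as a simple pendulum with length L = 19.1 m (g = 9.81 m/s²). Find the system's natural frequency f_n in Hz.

0.114 Hz

For a simple pendulum ω_n = √(g/L) = √(9.81/19.1) = √0.5136 = 0.7167 rad/s.
f_n = ω_n/(2π) = 0.7167/6.283 = 0.1141 Hz.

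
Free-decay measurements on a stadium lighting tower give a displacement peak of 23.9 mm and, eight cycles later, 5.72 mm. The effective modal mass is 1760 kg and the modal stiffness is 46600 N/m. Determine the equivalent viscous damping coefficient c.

515 N·s/m

Logarithmic decrement δ = (1/n)·ln(x₀/x_n) = (1/8)·ln(23.9/5.72) = (1/8)·ln(4.178) = 0.1787.
ζ = δ/√(4π² + δ²) = 0.1787/√(39.48 + 0.0319) = 0.1787/6.286 = 0.02844.
c = ζ · 2√(km) = 0.02844 × 2√(46600 × 1760) = 0.02844 × 18110 = 515.0 N·s/m.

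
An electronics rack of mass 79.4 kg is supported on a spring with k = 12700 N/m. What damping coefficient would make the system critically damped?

2010 N·s/m

c_c = 2√(k·m) = 2√(12700 × 79.4) = 2 × 1004 = 2008 N·s/m.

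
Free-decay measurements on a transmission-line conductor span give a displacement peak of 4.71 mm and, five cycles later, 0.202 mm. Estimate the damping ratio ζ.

0.0997

Logarithmic decrement δ = (1/n)·ln(x₀/x_n) = (1/5)·ln(4.71/0.202) = (1/5)·ln(23.32) = 0.6298.
ζ = δ/√(4π² + δ²) = 0.6298/√(39.48 + 0.397) = 0.6298/6.315 = 0.09974.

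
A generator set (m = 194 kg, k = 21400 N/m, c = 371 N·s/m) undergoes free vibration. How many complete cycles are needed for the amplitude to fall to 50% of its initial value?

2 cycles

ζ = c/(2√(km)) = 371/(2√(21400 × 194)) = 371/4075 = 0.09104.
Logarithmic decrement δ = 2πζ/√(1 − ζ²) = 2π × 0.09104/√(1 − 0.00829) = 0.5744.
x_n/x₀ = e^(−nδ) ≤ 0.5; take ln: n ≥ ln(1/0.5)/δ = 0.6931/0.5744 = 1.207.
So 2 complete cycles are required.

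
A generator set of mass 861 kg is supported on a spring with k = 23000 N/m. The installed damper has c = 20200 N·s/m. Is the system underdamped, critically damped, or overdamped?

c_c = 2√(k·m) = 8900 N·s/m; ζ = c/c_c = 20200/8900 = 2.27.
Since ζ > 1 the system is overdamped.

overdamped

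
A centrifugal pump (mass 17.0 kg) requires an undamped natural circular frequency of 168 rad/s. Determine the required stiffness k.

480000 N/m

k = m·ω_n² = 17.0 × 168.0² = 17.0 × 28220 = 479800 N/m.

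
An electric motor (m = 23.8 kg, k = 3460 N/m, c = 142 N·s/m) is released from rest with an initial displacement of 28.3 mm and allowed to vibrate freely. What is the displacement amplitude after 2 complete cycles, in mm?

1.14 mm

ζ = c/(2√(km)) = 142/(2√(3460 × 23.8)) = 142/573.9 = 0.2474.
Logarithmic decrement δ = 2πζ/√(1 − ζ²) = 2π × 0.2474/√(1 − 0.0612) = 1.604.
After n cycles, x_n/x₀ = e^(−nδ), so x_2 = 28.3 × e^(−2 × 1.604) = 28.3 × 0.04040 = 1.143 mm.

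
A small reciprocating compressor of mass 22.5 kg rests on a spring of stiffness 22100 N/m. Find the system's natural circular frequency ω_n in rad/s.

31.3 rad/s

ω_n = √(k/m) = √(22100/22.5) = √982.2 = 31.34 rad/s.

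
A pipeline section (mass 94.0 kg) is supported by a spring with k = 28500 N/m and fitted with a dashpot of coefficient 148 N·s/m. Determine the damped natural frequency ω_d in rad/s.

17.4 rad/s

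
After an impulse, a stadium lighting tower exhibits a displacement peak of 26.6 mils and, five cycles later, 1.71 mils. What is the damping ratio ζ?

0.0870

Logarithmic decrement δ = (1/n)·ln(x₀/x_n) = (1/5)·ln(26.6/1.71) = (1/5)·ln(15.56) = 0.5489.
ζ = δ/√(4π² + δ²) = 0.5489/√(39.48 + 0.301) = 0.5489/6.307 = 0.08703.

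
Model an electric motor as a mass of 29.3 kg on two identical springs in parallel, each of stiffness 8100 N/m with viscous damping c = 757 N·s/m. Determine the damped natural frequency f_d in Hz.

Parallel springs add: k_eq = 2 × 8100 = 16200 N/m.
ω_n = √(k_eq/m) = √(16200/29.3) = 23.51 rad/s.
Critical damping c_c = 2√(k_eq·m) = 2√(16200 × 29.3) = 1378 N·s/m, so ζ = c/c_c = 757/1378 = 0.5494.
ω_d = ω_n√(1 − ζ²) = 23.51 × √(1 − 0.302) = 19.65 rad/s.
f_d = ω_d/(2π) = 3.127 Hz.

3.13 Hz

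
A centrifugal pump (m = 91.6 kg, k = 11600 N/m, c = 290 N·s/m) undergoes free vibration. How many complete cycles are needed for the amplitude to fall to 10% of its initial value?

3 cycles

ζ = c/(2√(km)) = 290/(2√(11600 × 91.6)) = 290/2062 = 0.1407.
Logarithmic decrement δ = 2πζ/√(1 − ζ²) = 2π × 0.1407/√(1 − 0.0198) = 0.8927.
x_n/x₀ = e^(−nδ) ≤ 0.1; take ln: n ≥ ln(1/0.1)/δ = 2.303/0.8927 = 2.579.
So 3 complete cycles are required.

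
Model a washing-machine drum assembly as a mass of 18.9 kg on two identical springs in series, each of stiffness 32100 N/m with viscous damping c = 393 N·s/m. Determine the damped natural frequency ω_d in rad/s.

Series springs: 1/k_eq = 2/32100, so k_eq = 32100/2 = 16050 N/m.
ω_n = √(k_eq/m) = √(16050/18.9) = 29.14 rad/s.
Critical damping c_c = 2√(k_eq·m) = 2√(16050 × 18.9) = 1102 N·s/m, so ζ = c/c_c = 393/1102 = 0.3568.
ω_d = ω_n√(1 − ζ²) = 29.14 × √(1 − 0.127) = 27.22 rad/s.

27.2 rad/s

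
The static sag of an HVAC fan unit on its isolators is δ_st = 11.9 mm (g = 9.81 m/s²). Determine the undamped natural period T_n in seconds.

0.219 s

ω_n = √(g/δ_st) = √(9.81/0.0119) = √824.4 = 28.71 rad/s.
T_n = 2π/ω_n = 6.283/28.71 = 0.2188 s.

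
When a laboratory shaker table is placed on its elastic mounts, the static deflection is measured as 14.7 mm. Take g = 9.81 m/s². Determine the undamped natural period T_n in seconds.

0.243 s

ω_n = √(g/δ_st) = √(9.81/0.0147) = √667.3 = 25.83 rad/s.
T_n = 2π/ω_n = 6.283/25.83 = 0.2432 s.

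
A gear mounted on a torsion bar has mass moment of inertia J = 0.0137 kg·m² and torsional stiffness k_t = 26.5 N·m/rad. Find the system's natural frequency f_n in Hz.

ω_n = √(k_t/J) = √(26.5/0.0137) = √1934 = 43.98 rad/s.
f_n = ω_n/(2π) = 43.98/6.283 = 7.000 Hz.

7.00 Hz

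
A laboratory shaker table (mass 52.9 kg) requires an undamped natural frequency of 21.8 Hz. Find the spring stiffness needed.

992000 N/m

ω_n = 2πf_n = 2π × 21.8 = 137.0 rad/s.
k = m·ω_n² = 52.9 × 137.0² = 52.9 × 18760 = 992500 N/m.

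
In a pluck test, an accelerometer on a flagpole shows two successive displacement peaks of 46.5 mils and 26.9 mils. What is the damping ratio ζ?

Logarithmic decrement δ = (1/n)·ln(x₀/x_n) = (1/1)·ln(46.5/26.9) = (1/1)·ln(1.729) = 0.5473.
ζ = δ/√(4π² + δ²) = 0.5473/√(39.48 + 0.300) = 0.5473/6.307 = 0.08678.

0.0868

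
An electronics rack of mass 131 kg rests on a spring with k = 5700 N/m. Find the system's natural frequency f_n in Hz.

ω_n = √(k/m) = √(5700/131) = √43.51 = 6.596 rad/s.
f_n = ω_n/(2π) = 6.596/6.283 = 1.050 Hz.

1.05 Hz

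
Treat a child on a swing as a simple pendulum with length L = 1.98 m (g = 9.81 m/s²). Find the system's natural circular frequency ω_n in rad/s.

2.23 rad/s

For a simple pendulum ω_n = √(g/L) = √(9.81/1.98) = √4.955 = 2.226 rad/s.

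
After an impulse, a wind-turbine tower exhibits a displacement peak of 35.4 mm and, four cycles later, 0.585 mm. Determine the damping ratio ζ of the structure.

Logarithmic decrement δ = (1/n)·ln(x₀/x_n) = (1/4)·ln(35.4/0.585) = (1/4)·ln(60.51) = 1.026.
ζ = δ/√(4π² + δ²) = 1.026/√(39.48 + 1.05) = 1.026/6.366 = 0.1611.

0.161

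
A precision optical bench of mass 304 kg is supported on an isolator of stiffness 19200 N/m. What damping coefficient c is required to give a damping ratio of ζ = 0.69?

c_c = 2√(k·m) = 2√(19200 × 304) = 4832 N·s/m.
c = ζ·c_c = 0.69 × 4832 = 3334 N·s/m.

3330 N·s/m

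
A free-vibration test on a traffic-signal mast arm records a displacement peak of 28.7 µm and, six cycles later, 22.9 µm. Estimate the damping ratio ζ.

Logarithmic decrement δ = (1/n)·ln(x₀/x_n) = (1/6)·ln(28.7/22.9) = (1/6)·ln(1.253) = 0.03763.
ζ = δ/√(4π² + δ²) = 0.03763/√(39.48 + 0.00142) = 0.03763/6.283 = 0.005988.

0.00599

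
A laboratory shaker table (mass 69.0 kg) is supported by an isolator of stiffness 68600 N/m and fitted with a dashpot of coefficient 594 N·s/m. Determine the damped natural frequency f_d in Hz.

4.97 Hz

ω_n = √(k/m) = √(68600/69.0) = 31.53 rad/s.
Critical damping c_c = 2√(k·m) = 2√(68600 × 69.0) = 4351 N·s/m, so ζ = c/c_c = 594/4351 = 0.1365.
ω_d = ω_n√(1 − ζ²) = 31.53 × √(1 − 0.0186) = 31.24 rad/s.
f_d = ω_d/(2π) = 4.971 Hz.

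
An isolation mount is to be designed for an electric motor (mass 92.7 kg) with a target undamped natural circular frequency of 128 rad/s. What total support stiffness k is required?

k = m·ω_n² = 92.7 × 128.0² = 92.7 × 16380 = 1519000 N/m.

1520000 N/m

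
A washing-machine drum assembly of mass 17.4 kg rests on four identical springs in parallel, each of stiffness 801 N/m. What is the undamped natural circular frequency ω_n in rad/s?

13.6 rad/s

Parallel springs add: k_eq = 4 × 801 = 3204 N/m.
ω_n = √(k_eq/m) = √(3204/17.4) = √184.1 = 13.57 rad/s.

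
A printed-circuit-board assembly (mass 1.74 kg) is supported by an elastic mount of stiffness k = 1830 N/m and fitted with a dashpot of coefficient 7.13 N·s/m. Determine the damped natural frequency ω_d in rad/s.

32.4 rad/s

ω_n = √(k/m) = √(1830/1.74) = 32.43 rad/s.
Critical damping c_c = 2√(k·m) = 2√(1830 × 1.74) = 112.9 N·s/m, so ζ = c/c_c = 7.13/112.9 = 0.06318.
ω_d = ω_n√(1 − ζ²) = 32.43 × √(1 − 0.00399) = 32.37 rad/s.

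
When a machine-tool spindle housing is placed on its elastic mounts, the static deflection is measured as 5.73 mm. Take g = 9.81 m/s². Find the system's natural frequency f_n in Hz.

6.59 Hz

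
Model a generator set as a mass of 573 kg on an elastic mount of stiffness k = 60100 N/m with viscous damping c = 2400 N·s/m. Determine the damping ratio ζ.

0.204

ω_n = √(k/m) = √(60100/573) = 10.24 rad/s.
Critical damping c_c = 2√(k·m) = 2√(60100 × 573) = 11740 N·s/m, so ζ = c/c_c = 2400/11740 = 0.2045.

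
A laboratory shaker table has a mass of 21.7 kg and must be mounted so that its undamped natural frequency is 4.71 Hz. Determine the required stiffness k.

19000 N/m

ω_n = 2πf_n = 2π × 4.71 = 29.59 rad/s.
k = m·ω_n² = 21.7 × 29.59² = 21.7 × 875.8 = 19000 N/m.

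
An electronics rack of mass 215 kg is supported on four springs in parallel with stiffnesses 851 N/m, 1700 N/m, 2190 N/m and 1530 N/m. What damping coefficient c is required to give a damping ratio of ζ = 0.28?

Parallel springs add: k_eq = 851 + 1700 + 2190 + 1530 = 6271 N/m.
c_c = 2√(k_eq·m) = 2√(6271 × 215) = 2322 N·s/m.
c = ζ·c_c = 0.28 × 2322 = 650.2 N·s/m.

650 N·s/m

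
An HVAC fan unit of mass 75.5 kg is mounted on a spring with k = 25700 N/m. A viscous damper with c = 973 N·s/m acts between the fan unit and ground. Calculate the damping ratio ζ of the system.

0.349

ω_n = √(k/m) = √(25700/75.5) = 18.45 rad/s.
Critical damping c_c = 2√(k·m) = 2√(25700 × 75.5) = 2786 N·s/m, so ζ = c/c_c = 973/2786 = 0.3493.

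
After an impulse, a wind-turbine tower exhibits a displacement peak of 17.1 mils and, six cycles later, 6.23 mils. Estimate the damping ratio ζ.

0.0268

Logarithmic decrement δ = (1/n)·ln(x₀/x_n) = (1/6)·ln(17.1/6.23) = (1/6)·ln(2.745) = 0.1683.
ζ = δ/√(4π² + δ²) = 0.1683/√(39.48 + 0.0283) = 0.1683/6.285 = 0.02677.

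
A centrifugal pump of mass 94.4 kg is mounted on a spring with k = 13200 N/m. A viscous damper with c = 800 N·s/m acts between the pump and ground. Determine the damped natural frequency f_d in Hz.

ω_n = √(k/m) = √(13200/94.4) = 11.82 rad/s.
Critical damping c_c = 2√(k·m) = 2√(13200 × 94.4) = 2233 N·s/m, so ζ = c/c_c = 800/2233 = 0.3583.
ω_d = ω_n√(1 − ζ²) = 11.82 × √(1 − 0.128) = 11.04 rad/s.
f_d = ω_d/(2π) = 1.757 Hz.

1.76 Hz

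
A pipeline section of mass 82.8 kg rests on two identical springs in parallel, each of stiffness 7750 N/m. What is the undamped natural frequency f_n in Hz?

2.18 Hz

Parallel springs add: k_eq = 2 × 7750 = 15500 N/m.
ω_n = √(k_eq/m) = √(15500/82.8) = √187.2 = 13.68 rad/s.
f_n = ω_n/(2π) = 13.68/6.283 = 2.178 Hz.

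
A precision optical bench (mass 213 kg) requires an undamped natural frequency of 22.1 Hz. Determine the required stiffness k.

ω_n = 2πf_n = 2π × 22.1 = 138.9 rad/s.
k = m·ω_n² = 213 × 138.9² = 213 × 19280 = 4107000 N/m.

4110000 N/m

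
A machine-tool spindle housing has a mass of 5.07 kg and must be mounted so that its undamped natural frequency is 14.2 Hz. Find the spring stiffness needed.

40400 N/m

ω_n = 2πf_n = 2π × 14.2 = 89.22 rad/s.
k = m·ω_n² = 5.07 × 89.22² = 5.07 × 7960 = 40360 N/m.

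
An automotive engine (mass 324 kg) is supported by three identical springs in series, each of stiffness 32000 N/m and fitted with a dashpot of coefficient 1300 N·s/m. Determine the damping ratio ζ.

Series springs: 1/k_eq = 3/32000, so k_eq = 32000/3 = 10670 N/m.
ω_n = √(k_eq/m) = √(10670/324) = 5.738 rad/s.
Critical damping c_c = 2√(k_eq·m) = 2√(10670 × 324) = 3718 N·s/m, so ζ = c/c_c = 1300/3718 = 0.3496.

0.350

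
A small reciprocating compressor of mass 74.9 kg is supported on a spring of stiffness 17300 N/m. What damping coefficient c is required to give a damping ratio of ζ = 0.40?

c_c = 2√(k·m) = 2√(17300 × 74.9) = 2277 N·s/m.
c = ζ·c_c = 0.40 × 2277 = 910.7 N·s/m.

911 N·s/m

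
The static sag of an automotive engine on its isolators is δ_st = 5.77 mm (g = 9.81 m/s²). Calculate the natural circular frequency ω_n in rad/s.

ω_n = √(g/δ_st) = √(9.81/0.00577) = √1700 = 41.23 rad/s.

41.2 rad/s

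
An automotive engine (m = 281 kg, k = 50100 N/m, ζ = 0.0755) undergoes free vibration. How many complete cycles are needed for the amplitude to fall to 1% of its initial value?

10 cycles

Logarithmic decrement δ = 2πζ/√(1 − ζ²) = 2π × 0.07550/√(1 − 0.00570) = 0.4757.
x_n/x₀ = e^(−nδ) ≤ 0.01; take ln: n ≥ ln(1/0.01)/δ = 4.605/0.4757 = 9.680.
So 10 complete cycles are required.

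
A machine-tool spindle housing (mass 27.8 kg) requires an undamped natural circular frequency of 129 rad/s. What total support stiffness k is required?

463000 N/m

k = m·ω_n² = 27.8 × 129.0² = 27.8 × 16640 = 462600 N/m.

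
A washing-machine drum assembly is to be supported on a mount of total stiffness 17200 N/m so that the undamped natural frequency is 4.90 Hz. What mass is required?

18.1 kg

ω_n = 2πf_n = 2π × 4.90 = 30.79 rad/s.
m = k/ω_n² = 17200/30.79² = 17200/947.9 = 18.15 kg.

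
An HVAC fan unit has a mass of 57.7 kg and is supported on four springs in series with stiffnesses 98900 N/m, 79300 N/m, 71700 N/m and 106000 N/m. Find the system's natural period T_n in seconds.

Series springs: 1/k_eq = 1/98900 + 1/79300 + 1/71700 + 1/106000 = 4.610×10^-5, so k_eq = 21690 N/m.
ω_n = √(k_eq/m) = √(21690/57.7) = √375.9 = 19.39 rad/s.
T_n = 2π/ω_n = 6.283/19.39 = 0.3241 s.

0.324 s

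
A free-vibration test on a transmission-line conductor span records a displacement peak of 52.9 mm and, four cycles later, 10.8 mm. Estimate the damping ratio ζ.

0.0631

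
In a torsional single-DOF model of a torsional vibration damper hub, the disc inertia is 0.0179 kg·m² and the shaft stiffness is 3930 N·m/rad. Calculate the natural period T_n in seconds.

ω_n = √(k_t/J) = √(3930/0.0179) = √219600 = 468.6 rad/s.
T_n = 2π/ω_n = 6.283/468.6 = 0.01341 s.

0.0134 s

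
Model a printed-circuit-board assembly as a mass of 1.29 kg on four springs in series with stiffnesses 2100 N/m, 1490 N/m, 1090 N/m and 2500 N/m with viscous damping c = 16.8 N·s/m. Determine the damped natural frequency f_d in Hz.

Series springs: 1/k_eq = 1/2100 + 1/1490 + 1/1090 + 1/2500 = 0.002465, so k_eq = 405.7 N/m.
ω_n = √(k_eq/m) = √(405.7/1.29) = 17.73 rad/s.
Critical damping c_c = 2√(k_eq·m) = 2√(405.7 × 1.29) = 45.75 N·s/m, so ζ = c/c_c = 16.8/45.75 = 0.3672.
ω_d = ω_n√(1 − ζ²) = 17.73 × √(1 − 0.135) = 16.50 rad/s.
f_d = ω_d/(2π) = 2.625 Hz.

2.63 Hz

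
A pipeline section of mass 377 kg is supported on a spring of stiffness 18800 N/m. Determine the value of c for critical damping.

5320 N·s/m

c_c = 2√(k·m) = 2√(18800 × 377) = 2 × 2662 = 5325 N·s/m.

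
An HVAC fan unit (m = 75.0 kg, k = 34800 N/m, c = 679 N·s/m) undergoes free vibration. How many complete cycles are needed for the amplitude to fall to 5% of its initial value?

3 cycles

ζ = c/(2√(km)) = 679/(2√(34800 × 75.0)) = 679/3231 = 0.2101.
Logarithmic decrement δ = 2πζ/√(1 − ζ²) = 2π × 0.2101/√(1 − 0.0442) = 1.351.
x_n/x₀ = e^(−nδ) ≤ 0.05; take ln: n ≥ ln(1/0.05)/δ = 2.996/1.351 = 2.218.
So 3 complete cycles are required.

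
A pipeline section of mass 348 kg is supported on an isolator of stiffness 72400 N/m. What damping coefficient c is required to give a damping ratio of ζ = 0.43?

c_c = 2√(k·m) = 2√(72400 × 348) = 10040 N·s/m.
c = ζ·c_c = 0.43 × 10040 = 4317 N·s/m.

4320 N·s/m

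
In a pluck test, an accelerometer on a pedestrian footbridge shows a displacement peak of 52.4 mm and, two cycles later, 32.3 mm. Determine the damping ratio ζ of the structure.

Logarithmic decrement δ = (1/n)·ln(x₀/x_n) = (1/2)·ln(52.4/32.3) = (1/2)·ln(1.622) = 0.2419.
ζ = δ/√(4π² + δ²) = 0.2419/√(39.48 + 0.0585) = 0.2419/6.288 = 0.03847.

0.0385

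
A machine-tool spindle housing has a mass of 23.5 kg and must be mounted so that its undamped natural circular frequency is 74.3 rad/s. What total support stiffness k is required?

k = m·ω_n² = 23.5 × 74.30² = 23.5 × 5520 = 129700 N/m.

130000 N/m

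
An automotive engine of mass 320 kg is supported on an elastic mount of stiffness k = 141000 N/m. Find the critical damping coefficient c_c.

13400 N·s/m

c_c = 2√(k·m) = 2√(141000 × 320) = 2 × 6717 = 13430 N·s/m.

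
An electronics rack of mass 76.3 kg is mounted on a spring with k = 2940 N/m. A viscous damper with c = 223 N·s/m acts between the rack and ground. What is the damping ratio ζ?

0.235

ω_n = √(k/m) = √(2940/76.3) = 6.207 rad/s.
Critical damping c_c = 2√(k·m) = 2√(2940 × 76.3) = 947.3 N·s/m, so ζ = c/c_c = 223/947.3 = 0.2354.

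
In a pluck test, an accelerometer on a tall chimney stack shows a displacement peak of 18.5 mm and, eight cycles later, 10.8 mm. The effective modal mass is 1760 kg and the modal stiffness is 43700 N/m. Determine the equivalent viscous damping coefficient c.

Logarithmic decrement δ = (1/n)·ln(x₀/x_n) = (1/8)·ln(18.5/10.8) = (1/8)·ln(1.713) = 0.06728.
ζ = δ/√(4π² + δ²) = 0.06728/√(39.48 + 0.00453) = 0.06728/6.284 = 0.01071.
c = ζ · 2√(km) = 0.01071 × 2√(43700 × 1760) = 0.01071 × 17540 = 187.8 N·s/m.

188 N·s/m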